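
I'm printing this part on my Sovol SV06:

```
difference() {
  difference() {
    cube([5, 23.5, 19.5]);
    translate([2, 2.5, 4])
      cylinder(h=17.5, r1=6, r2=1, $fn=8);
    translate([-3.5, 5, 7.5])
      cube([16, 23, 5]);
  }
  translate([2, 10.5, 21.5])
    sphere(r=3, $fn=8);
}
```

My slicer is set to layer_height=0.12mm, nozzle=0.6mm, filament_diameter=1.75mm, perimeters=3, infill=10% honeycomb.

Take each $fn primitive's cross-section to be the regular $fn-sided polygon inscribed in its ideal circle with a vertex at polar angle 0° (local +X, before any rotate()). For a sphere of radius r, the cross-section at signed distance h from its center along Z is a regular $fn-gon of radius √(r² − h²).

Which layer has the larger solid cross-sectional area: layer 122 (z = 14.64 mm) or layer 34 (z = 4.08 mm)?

layer 122 (z = 14.64 mm)

Layer 122 (z = 14.64): the cube (footprint 5×23.5) is included at this height (area 117.50 mm²); the cone at (2, 2.5): at t=0.608 of its height the radius interpolates to r₁+(r₂−r₁)t = 2.960, giving a regular 8-gon of that circumradius (area = (8/2)·2.960²·sin(360°/8) = 24.78 mm²); the cube at (-3.5, 5) is absent (z outside [7.5, 12.5]); Taking the first minus the rest: starting from the 5×23.5 cube (117.50 mm²), the cone at (2, 2.5) partially overlaps it — only the 22.06 mm² overlap (of its 24.78 mm²) is removed, clipping the outline — area = 95.44 mm²; the sphere at (2, 10.5) is not intersected at this z (|z−center|=6.860 > r=3); Taking the first minus the rest: none of the subtracted shapes is present at this height, so that combined region is unchanged — area = 95.44 mm². So its area = 95.44 mm². Layer 34 (z = 4.08): the 5×23.5 cube contributes its full rectangle (area 117.50 mm²); the cone at (2, 2.5) contributes a regular 8-gon of circumradius 5.977 (interpolated between r1=6 and r2=1 at t=0.005) (area = (8/2)·5.977²·sin(360°/8) = 101.05 mm²); the cube at (-3.5, 5) does not reach this height (z outside [7.5, 12.5]); Taking the first minus the rest: starting from the 5×23.5 cube (117.50 mm²), the cone at (2, 2.5) partially overlaps it — only the 39.69 mm² overlap (of its 101.05 mm²) is removed, clipping the outline — area = 77.81 mm²; the sphere at (2, 10.5) does not reach this height (|z−center|=17.420 > r=3); After the difference (first − rest): none of the subtracted shapes is present at this height, so the result so far is unchanged — area = 77.81 mm². So its area = 77.81 mm². Layer 122 is larger (95.44 vs 77.81 mm²).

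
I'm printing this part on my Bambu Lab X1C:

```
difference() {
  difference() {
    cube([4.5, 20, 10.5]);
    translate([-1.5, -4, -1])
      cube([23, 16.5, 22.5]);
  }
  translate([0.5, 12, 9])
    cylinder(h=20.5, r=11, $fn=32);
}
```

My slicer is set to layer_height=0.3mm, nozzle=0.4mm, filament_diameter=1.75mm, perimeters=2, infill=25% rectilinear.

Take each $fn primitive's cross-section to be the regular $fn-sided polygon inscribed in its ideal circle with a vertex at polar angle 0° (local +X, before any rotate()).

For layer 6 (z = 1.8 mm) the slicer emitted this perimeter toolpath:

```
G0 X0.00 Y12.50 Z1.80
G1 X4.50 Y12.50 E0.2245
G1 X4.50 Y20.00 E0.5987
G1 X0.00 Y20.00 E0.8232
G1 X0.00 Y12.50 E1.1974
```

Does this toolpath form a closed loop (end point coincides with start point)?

yes

Start point (G0): (0.00, 12.50). End point (last G1): the path returns to the start — closed.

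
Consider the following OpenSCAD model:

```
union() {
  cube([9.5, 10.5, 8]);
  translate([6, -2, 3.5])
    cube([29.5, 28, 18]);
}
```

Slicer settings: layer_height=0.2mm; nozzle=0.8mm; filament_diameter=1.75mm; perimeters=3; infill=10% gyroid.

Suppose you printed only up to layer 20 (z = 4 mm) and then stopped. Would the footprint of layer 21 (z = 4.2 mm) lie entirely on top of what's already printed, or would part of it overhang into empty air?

Compare the two slices. At z = 4: the cube is present — its section is the full 9.5×10.5 rectangle (area 99.75 mm²); the cube at (6, -2) is present — its section is the full 29.5×28 rectangle (area 826.00 mm²); Combining (union): the regions partially overlap — summed areas 925.75 mm² minus the doubly-counted overlap 36.75 mm² gives 889.00 mm² — area = 889.00 mm². At z = 4.2: the cube is present — its section is the full 9.5×10.5 rectangle (area 99.75 mm²); the 29.5×28 cube at (6, -2) contributes its full rectangle (area 826.00 mm²); Merging all regions: the regions partially overlap — summed areas 925.75 mm² minus the doubly-counted overlap 36.75 mm² gives 889.00 mm² — area = 889.00 mm². Checking containment: the cross-section at z = 4.2 is a subset of the cross-section at z = 4.

entirely on top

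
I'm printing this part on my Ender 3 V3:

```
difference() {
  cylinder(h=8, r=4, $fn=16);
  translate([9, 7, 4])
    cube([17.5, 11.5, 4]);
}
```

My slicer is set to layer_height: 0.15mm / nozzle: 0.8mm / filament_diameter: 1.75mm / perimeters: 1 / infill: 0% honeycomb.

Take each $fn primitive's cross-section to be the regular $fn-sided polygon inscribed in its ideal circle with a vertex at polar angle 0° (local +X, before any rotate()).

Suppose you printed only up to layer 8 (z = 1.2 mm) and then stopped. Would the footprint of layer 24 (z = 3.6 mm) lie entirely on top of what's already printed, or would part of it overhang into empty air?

entirely on top

Compare the two slices. At z = 1.2: the cylinder: section is a regular 16-gon, circumradius r=4 (area = (16/2)·4.000²·sin(360°/16) = 48.98 mm²); the cube at (9, 7) is not intersected at this z (z outside [4, 8]); Subtracting the remaining from the first: none of the subtracted shapes is present at this height, so the r=4 cylinder is unchanged — area = 48.98 mm². At z = 3.6: the r=4 cylinder contributes a regular 16-gon of circumradius 4 (area = (16/2)·4.000²·sin(360°/16) = 48.98 mm²); the cube at (9, 7) is not intersected at this z (z outside [4, 8]); Subtracting the remaining from the first: none of the subtracted shapes is present at this height, so the r=4 cylinder is unchanged — area = 48.98 mm². Checking containment: the cross-section at z = 3.6 is a subset of the cross-section at z = 1.2.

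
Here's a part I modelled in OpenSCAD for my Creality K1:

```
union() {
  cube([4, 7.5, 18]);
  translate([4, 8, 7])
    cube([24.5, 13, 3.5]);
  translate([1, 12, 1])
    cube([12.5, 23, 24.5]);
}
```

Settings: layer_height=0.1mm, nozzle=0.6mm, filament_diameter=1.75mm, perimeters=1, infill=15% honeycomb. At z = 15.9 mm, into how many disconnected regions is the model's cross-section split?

At z = 15.9 mm: the cube (footprint 4×7.5) is included at this height; the cube at (4, 8) is not intersected at this z (z outside [7, 10.5]); the 12.5×23 cube at (1, 12) contributes its full rectangle; Taking the union: the 2 present regions are separate (no shared area or edge), so areas and boundary lengths simply add and each stays a separate island — 2 connected regions. The result has 2 disconnected regions.

2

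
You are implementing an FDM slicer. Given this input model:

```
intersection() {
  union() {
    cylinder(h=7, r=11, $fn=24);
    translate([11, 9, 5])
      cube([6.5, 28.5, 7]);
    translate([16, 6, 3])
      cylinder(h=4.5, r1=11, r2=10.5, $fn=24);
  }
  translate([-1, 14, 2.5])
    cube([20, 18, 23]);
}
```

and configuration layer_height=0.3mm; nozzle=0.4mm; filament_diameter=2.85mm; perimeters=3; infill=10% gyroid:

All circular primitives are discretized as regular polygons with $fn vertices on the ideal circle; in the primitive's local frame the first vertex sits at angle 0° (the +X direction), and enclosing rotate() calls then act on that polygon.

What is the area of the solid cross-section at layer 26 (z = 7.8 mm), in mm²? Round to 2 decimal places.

At z = 7.8 mm: the cylinder does not reach this height (z outside [0, 7]); the cube at (11, 9) (footprint 6.5×28.5) is included at this height (area 185.25 mm²); the cone at (16, 6) is absent (z outside [3, 7.5]); Combining (union): only the 6.5×28.5 cube at (11, 9) is present, so the union is just that shape — area = 185.25 mm²; the cube at (-1, 14) (footprint 20×18) is included at this height (area 360.00 mm²); Taking the intersection: the 20×18 cube at (-1, 14) partially overlaps that combined region; clipping to the common part keeps 117.00 mm² — area = 117.00 mm². Overall, the cross-section is a single solid region. Net area = 117.00 mm².

117.00 mm²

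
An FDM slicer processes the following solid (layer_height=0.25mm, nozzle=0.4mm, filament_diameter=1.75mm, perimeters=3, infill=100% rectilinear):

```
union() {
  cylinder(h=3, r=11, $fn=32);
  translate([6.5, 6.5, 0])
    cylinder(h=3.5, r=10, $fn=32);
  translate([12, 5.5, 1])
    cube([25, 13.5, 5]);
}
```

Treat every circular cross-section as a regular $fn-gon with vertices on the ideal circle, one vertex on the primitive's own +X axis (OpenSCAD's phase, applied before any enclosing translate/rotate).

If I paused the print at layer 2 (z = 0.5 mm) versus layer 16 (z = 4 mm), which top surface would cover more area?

layer 2 (z = 0.5 mm)

Layer 2 (z = 0.5): the cylinder: section is a regular 32-gon, circumradius r=11 (area = (32/2)·11.000²·sin(360°/32) = 377.69 mm²); the cylinder at (6.5, 6.5): section is a regular 32-gon, circumradius r=10 (area = (32/2)·10.000²·sin(360°/32) = 312.14 mm²); the cube at (12, 5.5) does not reach this height (z outside [1, 6]); Merging all regions: the regions partially overlap — summed areas 689.84 mm² minus the doubly-counted overlap 157.66 mm² gives 532.18 mm² — area = 532.18 mm². So its area = 532.18 mm². Layer 16 (z = 4): the cylinder is not intersected at this z (z outside [0, 3]); the cylinder at (6.5, 6.5) is not intersected at this z (z outside [0, 3.5]); the 25×13.5 cube at (12, 5.5) contributes its full rectangle (area 337.50 mm²); Combining (union): only the 25×13.5 cube at (12, 5.5) is present, so the union is just that shape — area = 337.50 mm². So its area = 337.50 mm². Layer 2 is larger (532.18 vs 337.50 mm²).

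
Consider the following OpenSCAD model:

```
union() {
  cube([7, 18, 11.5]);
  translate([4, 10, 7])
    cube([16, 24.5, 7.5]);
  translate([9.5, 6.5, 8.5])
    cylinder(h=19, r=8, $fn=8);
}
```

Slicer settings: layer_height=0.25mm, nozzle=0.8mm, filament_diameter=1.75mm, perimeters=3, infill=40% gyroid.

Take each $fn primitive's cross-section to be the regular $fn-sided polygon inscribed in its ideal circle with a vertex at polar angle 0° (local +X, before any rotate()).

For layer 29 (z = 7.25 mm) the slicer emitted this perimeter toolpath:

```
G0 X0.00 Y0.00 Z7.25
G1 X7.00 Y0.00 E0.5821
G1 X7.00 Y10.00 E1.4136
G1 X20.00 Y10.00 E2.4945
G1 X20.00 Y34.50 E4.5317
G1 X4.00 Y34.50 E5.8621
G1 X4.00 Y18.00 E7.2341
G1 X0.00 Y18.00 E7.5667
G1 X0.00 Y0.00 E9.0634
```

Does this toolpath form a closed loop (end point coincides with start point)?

Start point (G0): (0.00, 0.00). End point (last G1): the path returns to the start — closed.

yes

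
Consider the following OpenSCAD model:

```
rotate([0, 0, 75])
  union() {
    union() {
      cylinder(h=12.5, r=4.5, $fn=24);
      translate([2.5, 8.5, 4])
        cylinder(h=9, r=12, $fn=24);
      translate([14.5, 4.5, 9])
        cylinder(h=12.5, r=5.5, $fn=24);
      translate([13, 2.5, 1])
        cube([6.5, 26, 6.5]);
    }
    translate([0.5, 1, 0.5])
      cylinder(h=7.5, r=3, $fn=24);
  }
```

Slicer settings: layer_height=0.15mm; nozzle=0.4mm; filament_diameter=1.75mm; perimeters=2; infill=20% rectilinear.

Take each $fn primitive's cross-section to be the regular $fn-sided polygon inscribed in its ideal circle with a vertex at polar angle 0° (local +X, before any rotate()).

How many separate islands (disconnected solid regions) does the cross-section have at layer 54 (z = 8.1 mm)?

At z = 8.1 mm: the r=4.5 cylinder gives a regular 24-gon of circumradius 4.5 (constant along its height); the r=12 cylinder at (2.5, 8.5) gives a regular 24-gon of circumradius 12 (constant along its height); the cylinder at (14.5, 4.5) is absent (z outside [9, 21.5]); the cube at (13, 2.5) is absent (z outside [1, 7.5]); Taking the union: the regions partially overlap (shared area 55.42 mm²), so overlapping operands fuse into one piece — 1 connected region; the cylinder at (0.5, 1) is absent (z outside [0.5, 8]); Taking the union: only that combined region is present, so the union is just that shape — 1 connected region; (whole slice rotated 75° about Z — lengths, areas and connectivity unchanged). Overall, the cross-section is a single solid region. Island count = 1.

1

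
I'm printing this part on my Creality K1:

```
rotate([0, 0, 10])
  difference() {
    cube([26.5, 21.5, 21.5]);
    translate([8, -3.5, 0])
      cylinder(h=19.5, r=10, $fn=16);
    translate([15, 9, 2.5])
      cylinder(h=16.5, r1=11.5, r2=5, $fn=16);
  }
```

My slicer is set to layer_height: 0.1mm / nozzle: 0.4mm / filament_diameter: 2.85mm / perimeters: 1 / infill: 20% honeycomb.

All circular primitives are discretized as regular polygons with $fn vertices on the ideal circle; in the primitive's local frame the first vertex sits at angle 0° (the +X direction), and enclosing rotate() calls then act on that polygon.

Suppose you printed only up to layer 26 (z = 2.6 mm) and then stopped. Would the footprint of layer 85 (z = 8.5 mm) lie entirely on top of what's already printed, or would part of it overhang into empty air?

Compare the two slices. At z = 2.6: the cube (footprint 26.5×21.5) is included at this height (area 569.75 mm²); the r=10 cylinder at (8, -3.5) gives a regular 16-gon of circumradius 10 (constant along its height) (area = (16/2)·10.000²·sin(360°/16) = 306.15 mm²); the cone at (15, 9) contributes a regular 16-gon of circumradius 11.461 (interpolated between r1=11.5 and r2=5 at t=0.006) (area = (16/2)·11.461²·sin(360°/16) = 402.11 mm²); After the difference (first − rest): starting from the 26.5×21.5 cube (569.75 mm²), the r=10 cylinder at (8, -3.5) partially overlaps it — only the 83.95 mm² overlap (of its 306.15 mm²) is removed, clipping the outline; the cone at (15, 9) partially overlaps it — only the 323.09 mm² overlap (of its 402.11 mm²) is removed, clipping the outline — area = 162.71 mm²; (whole slice rotated 10° about Z — lengths, areas and connectivity unchanged). At z = 8.5: the 26.5×21.5 cube contributes its full rectangle (area 569.75 mm²); the cylinder at (8, -3.5): section is a regular 16-gon, circumradius r=10 (area = (16/2)·10.000²·sin(360°/16) = 306.15 mm²); the cone at (15, 9) contributes a regular 16-gon of circumradius 9.136 (interpolated between r1=11.5 and r2=5 at t=0.364) (area = (16/2)·9.136²·sin(360°/16) = 255.55 mm²); After the difference (first − rest): starting from the 26.5×21.5 cube (569.75 mm²), the r=10 cylinder at (8, -3.5) partially overlaps it — only the 83.95 mm² overlap (of its 306.15 mm²) is removed, clipping the outline; the cone at (15, 9) partially overlaps it — only the 217.09 mm² overlap (of its 255.55 mm²) is removed, clipping the outline — area = 268.72 mm²; (whole slice rotated 10° about Z — lengths, areas and connectivity unchanged). Checking containment: at z = 8.5 the cross-section extends beyond the z = 2.6 cross-section by about 106.01 mm².

part overhangs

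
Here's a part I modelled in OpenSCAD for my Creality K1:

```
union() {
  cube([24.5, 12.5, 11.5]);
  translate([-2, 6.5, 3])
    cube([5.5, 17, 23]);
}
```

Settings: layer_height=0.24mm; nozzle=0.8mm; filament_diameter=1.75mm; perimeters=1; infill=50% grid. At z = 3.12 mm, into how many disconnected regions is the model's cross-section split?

At z = 3.12 mm: the cube (footprint 24.5×12.5) is included at this height; the 5.5×17 cube at (-2, 6.5) contributes its full rectangle; Taking the union: the regions partially overlap (shared area 21.00 mm²), so overlapping operands fuse into one piece — 1 connected region. The result has 1 disconnected region.

1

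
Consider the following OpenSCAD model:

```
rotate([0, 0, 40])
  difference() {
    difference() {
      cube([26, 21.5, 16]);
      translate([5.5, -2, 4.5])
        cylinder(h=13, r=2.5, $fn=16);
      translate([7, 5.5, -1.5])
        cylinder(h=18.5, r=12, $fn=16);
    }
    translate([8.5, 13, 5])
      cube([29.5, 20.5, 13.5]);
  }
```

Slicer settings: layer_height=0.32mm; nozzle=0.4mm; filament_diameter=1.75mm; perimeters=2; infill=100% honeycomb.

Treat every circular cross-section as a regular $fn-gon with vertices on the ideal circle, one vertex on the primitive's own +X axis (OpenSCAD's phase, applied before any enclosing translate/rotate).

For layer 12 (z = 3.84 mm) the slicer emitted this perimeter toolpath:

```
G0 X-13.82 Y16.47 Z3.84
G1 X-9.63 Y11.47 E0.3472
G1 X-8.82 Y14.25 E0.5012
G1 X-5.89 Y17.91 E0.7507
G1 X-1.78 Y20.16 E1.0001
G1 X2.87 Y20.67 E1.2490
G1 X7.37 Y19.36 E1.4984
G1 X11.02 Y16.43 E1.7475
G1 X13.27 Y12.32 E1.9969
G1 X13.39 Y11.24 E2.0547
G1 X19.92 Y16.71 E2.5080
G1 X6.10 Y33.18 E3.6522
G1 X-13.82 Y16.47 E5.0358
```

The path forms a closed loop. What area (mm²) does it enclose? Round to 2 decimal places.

269.63 mm²

Apply the shoelace formula to the sequence of (X, Y) vertices; enclosed area = 269.63 mm².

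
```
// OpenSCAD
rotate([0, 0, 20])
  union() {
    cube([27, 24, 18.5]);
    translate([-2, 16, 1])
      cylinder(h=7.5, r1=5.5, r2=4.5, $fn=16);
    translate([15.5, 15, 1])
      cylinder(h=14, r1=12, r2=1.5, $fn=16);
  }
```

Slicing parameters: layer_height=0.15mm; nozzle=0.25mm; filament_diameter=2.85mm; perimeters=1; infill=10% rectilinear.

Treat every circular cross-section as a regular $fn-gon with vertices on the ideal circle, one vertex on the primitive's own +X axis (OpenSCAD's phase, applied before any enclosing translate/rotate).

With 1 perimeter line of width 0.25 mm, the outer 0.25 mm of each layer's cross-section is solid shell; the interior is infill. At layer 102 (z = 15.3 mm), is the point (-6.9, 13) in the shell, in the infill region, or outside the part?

At z = 15.3 mm: the cube is present — its section is the full 27×24 rectangle; the cone at (-2, 16) is absent (z outside [1, 8.5]); the cone at (15.5, 15) is absent (z outside [1, 15]); Taking the union: only the 27×24 cube is present, so the union is just that shape — 1 connected region; (rotated 20° about Z; rotation is an isometry so areas/perimeters/island counts are preserved). Overall, the cross-section is a single solid region. Undo the 20° rotation: the query point maps to (-2.038, 14.576) in the un-rotated model frame. The nearest boundary edge runs (0.00, 24.00)→(0.00, 0.00); distance from the point to it = 2.04 mm. The point is not inside any of the regions above, so it lies outside the cross-section (2.04 mm from the nearest boundary).

outside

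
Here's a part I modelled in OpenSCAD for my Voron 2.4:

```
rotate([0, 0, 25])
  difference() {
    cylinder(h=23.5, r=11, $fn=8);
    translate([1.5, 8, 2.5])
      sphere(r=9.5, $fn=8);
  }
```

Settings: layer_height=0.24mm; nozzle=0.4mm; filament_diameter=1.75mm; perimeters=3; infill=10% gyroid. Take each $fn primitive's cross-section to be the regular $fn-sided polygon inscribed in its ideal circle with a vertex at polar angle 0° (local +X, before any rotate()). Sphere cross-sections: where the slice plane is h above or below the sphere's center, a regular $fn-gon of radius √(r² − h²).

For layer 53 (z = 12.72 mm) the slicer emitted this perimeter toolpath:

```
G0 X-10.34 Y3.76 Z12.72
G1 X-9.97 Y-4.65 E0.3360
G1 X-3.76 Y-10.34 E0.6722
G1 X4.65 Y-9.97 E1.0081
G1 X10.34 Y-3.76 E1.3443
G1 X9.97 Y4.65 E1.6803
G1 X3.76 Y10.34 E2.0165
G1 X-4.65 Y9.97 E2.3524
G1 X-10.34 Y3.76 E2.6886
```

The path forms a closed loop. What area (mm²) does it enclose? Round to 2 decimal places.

Apply the shoelace formula to the sequence of (X, Y) vertices; enclosed area = 342.35 mm².

342.35 mm²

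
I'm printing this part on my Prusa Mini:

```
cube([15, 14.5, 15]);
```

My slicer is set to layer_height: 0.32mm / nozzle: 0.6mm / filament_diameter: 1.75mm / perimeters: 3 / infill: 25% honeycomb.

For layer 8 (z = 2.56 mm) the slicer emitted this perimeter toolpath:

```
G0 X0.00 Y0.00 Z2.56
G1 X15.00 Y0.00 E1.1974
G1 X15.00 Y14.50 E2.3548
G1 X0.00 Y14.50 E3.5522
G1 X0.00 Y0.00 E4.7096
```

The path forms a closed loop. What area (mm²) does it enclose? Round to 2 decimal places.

217.50 mm²

Apply the shoelace formula to the sequence of (X, Y) vertices; enclosed area = 217.50 mm².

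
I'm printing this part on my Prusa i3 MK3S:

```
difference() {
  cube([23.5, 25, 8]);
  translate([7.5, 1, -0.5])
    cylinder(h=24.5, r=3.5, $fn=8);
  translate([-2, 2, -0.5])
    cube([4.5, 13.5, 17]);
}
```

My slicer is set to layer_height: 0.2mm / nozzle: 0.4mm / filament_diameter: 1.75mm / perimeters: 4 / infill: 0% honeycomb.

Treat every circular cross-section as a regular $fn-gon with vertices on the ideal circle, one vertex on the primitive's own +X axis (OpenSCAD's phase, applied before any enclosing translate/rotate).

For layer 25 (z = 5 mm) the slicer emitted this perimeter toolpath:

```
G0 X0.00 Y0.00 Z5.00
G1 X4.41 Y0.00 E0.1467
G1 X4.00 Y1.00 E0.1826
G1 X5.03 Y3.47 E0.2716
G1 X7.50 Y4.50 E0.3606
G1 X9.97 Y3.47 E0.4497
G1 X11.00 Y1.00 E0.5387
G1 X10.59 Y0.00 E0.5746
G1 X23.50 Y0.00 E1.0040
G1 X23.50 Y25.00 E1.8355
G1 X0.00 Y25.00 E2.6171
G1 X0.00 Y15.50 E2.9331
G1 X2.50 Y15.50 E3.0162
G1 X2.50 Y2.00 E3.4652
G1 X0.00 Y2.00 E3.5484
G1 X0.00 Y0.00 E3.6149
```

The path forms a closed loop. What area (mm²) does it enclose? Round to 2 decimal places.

529.87 mm²

Apply the shoelace formula to the sequence of (X, Y) vertices; enclosed area = 529.87 mm².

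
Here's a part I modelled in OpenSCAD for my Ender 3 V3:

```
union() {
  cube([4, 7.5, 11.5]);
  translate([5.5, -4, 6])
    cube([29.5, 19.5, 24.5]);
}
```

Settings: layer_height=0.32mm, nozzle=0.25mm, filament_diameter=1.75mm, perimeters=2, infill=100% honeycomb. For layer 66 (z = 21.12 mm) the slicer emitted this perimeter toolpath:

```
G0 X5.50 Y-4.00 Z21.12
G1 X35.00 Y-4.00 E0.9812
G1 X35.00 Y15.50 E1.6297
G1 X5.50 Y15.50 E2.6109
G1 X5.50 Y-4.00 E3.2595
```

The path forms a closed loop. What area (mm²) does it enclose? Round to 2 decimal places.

Apply the shoelace formula to the sequence of (X, Y) vertices; enclosed area = 575.25 mm².

575.25 mm²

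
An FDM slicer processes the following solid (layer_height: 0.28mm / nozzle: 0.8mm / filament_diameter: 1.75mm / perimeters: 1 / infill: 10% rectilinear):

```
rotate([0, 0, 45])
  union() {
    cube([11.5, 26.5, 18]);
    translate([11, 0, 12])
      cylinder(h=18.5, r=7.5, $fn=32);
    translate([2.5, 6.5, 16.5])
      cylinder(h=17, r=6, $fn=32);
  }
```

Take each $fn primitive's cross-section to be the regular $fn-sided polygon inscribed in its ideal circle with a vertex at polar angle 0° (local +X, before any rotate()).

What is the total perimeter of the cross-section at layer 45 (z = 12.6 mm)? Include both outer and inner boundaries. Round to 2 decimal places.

At z = 12.6 mm: the cube is present — its section is the full 11.5×26.5 rectangle (perimeter 76.00 mm); the r=7.5 cylinder at (11, 0) gives a regular 32-gon of circumradius 7.5 (constant along its height) (perimeter = 2·32·7.500·sin(180°/32) = 47.05 mm); the cylinder at (2.5, 6.5) does not reach this height (z outside [16.5, 33.5]); Combining (union): the regions partially overlap (shared area 47.63 mm²), so the edge portions inside another operand are dropped and the merged outline is re-measured after clipping — boundary = 95.33 mm; (rotated 45° about Z; rotation is an isometry so areas/perimeters/island counts are preserved). Overall, the cross-section is a single solid region. Total boundary length (outer) = 95.33 mm.

95.33 mm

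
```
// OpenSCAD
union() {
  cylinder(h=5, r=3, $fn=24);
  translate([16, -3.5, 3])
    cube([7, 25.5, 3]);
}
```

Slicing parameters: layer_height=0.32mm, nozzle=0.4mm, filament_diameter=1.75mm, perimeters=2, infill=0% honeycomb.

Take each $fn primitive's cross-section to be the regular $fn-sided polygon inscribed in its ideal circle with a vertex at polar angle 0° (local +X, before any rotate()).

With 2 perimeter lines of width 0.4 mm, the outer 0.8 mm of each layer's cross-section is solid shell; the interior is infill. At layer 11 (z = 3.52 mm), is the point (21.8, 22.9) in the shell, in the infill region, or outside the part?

At z = 3.52 mm: the r=3 cylinder contributes a regular 24-gon of circumradius 3; the cube at (16, -3.5) is present — its section is the full 7×25.5 rectangle; Combining (union): the 2 present regions are separate (no shared area or edge), so areas and boundary lengths simply add and each stays a separate island — 2 connected regions. Overall, the cross-section has 2 separate islands. The nearest boundary edge runs (16.00, 22.00)→(23.00, 22.00); distance from the point to it = 0.90 mm. The point is not inside any of the regions above, so it lies outside the cross-section (0.90 mm from the nearest boundary).

outside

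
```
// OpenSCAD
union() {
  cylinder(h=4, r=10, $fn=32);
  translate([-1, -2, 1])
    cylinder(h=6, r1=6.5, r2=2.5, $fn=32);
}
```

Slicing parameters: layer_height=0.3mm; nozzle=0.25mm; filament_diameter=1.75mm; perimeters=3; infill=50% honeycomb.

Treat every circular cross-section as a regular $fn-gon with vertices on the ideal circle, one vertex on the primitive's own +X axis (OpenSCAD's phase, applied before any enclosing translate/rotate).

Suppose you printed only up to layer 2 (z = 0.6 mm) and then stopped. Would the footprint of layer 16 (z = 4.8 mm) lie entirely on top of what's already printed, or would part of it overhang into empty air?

Compare the two slices. At z = 0.6: the r=10 cylinder contributes a regular 32-gon of circumradius 10 (area = (32/2)·10.000²·sin(360°/32) = 312.14 mm²); the cone at (-1, -2) does not reach this height (z outside [1, 7]); Combining (union): only the r=10 cylinder is present, so the union is just that shape — area = 312.14 mm². At z = 4.8: the cylinder does not reach this height (z outside [0, 4]); the cone at (-1, -2): at t=0.633 of its height the radius interpolates to r₁+(r₂−r₁)t = 3.967, giving a regular 32-gon of that circumradius (area = (32/2)·3.967²·sin(360°/32) = 49.11 mm²); Taking the union: only the cone at (-1, -2) is present, so the union is just that shape — area = 49.11 mm². Checking containment: the cross-section at z = 4.8 is a subset of the cross-section at z = 0.6.

entirely on top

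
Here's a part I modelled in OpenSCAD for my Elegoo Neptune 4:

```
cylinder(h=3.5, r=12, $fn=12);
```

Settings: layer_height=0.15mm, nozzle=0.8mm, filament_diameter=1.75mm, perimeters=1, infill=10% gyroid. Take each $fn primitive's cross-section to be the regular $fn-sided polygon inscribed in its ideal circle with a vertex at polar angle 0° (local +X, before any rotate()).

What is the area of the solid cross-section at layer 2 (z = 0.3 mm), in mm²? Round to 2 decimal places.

432.00 mm²

At z = 0.3 mm: the r=12 cylinder gives a regular 12-gon of circumradius 12 (constant along its height) (area = (12/2)·12.000²·sin(360°/12) = 432.00 mm²). Overall, the cross-section is a single solid region. Net area = 432.00 mm².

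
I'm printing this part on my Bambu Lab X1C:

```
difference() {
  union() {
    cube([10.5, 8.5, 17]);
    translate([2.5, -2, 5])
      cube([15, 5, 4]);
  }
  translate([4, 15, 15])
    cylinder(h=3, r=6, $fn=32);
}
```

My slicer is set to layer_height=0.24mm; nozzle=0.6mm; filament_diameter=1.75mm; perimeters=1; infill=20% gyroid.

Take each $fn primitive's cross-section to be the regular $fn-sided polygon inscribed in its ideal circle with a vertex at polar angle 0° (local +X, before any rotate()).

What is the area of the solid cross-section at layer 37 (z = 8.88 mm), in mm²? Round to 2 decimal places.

At z = 8.88 mm: the cube is present — its section is the full 10.5×8.5 rectangle (area 89.25 mm²); the cube at (2.5, -2) (footprint 15×5) is included at this height (area 75.00 mm²); Combining (union): the regions partially overlap — summed areas 164.25 mm² minus the doubly-counted overlap 24.00 mm² gives 140.25 mm² — area = 140.25 mm²; the cylinder at (4, 15) does not reach this height (z outside [15, 18]); Taking the first minus the rest: none of the subtracted shapes is present at this height, so that combined region is unchanged — area = 140.25 mm². Overall, the cross-section is a single solid region. Net area = 140.25 mm².

140.25 mm²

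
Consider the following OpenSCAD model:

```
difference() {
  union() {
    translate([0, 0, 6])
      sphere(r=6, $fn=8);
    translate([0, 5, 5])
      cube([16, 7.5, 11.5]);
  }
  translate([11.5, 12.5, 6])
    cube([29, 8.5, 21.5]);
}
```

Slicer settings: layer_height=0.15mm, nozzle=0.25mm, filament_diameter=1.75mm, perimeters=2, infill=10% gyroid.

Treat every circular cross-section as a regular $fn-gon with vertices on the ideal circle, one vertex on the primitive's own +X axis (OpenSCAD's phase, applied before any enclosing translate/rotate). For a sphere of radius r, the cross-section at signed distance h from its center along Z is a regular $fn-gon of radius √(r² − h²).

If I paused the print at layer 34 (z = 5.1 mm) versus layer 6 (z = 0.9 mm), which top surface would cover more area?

layer 34 (z = 5.1 mm)

Layer 34 (z = 5.1): the r=6 sphere slices to a regular 8-gon of circumradius 5.932 (√(r²−h²) with h=0.9 from center) (area = (8/2)·5.932²·sin(360°/8) = 99.53 mm²); the cube at (0, 5) (footprint 16×7.5) is included at this height (area 120.00 mm²); Taking the union: the regions partially overlap — summed areas 219.53 mm² minus the doubly-counted overlap 1.05 mm² gives 218.48 mm² — area = 218.48 mm²; the cube at (11.5, 12.5) does not reach this height (z outside [6, 27.5]); Subtracting the remaining from the first: none of the subtracted shapes is present at this height, so the result so far is unchanged — area = 218.48 mm². So its area = 218.48 mm². Layer 6 (z = 0.9): the r=6 sphere slices to a regular 8-gon of circumradius 3.161 (√(r²−h²) with h=5.1 from center) (area = (8/2)·3.161²·sin(360°/8) = 28.26 mm²); the cube at (0, 5) is absent (z outside [5, 16.5]); Combining (union): only the r=6 sphere is present, so the union is just that shape — area = 28.26 mm²; the cube at (11.5, 12.5) does not reach this height (z outside [6, 27.5]); Subtracting the remaining from the first: none of the subtracted shapes is present at this height, so the result so far is unchanged — area = 28.26 mm². So its area = 28.26 mm². Layer 34 is larger (218.48 vs 28.26 mm²).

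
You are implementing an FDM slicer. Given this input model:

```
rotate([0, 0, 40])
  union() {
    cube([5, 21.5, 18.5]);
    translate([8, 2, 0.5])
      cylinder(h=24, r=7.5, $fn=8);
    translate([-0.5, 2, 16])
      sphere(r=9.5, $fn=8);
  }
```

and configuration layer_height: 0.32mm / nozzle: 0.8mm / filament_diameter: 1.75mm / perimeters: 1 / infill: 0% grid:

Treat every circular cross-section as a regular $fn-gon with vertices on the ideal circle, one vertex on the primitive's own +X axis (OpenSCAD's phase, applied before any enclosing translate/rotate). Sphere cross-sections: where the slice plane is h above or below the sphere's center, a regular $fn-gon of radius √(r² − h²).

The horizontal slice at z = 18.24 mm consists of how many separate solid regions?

1

At z = 18.24 mm: the cube is present — its section is the full 5×21.5 rectangle; the cylinder at (8, 2): section is a regular 8-gon, circumradius r=7.5; the r=9.5 sphere at (-0.5, 2) slices to a regular 8-gon of circumradius 9.232 (√(r²−h²) with h=2.24 from center); Combining (union): the regions partially overlap (shared area 119.15 mm²), so overlapping operands fuse into one piece — 1 connected region; (whole slice rotated 40° about Z — lengths, areas and connectivity unchanged). The result has 1 disconnected region.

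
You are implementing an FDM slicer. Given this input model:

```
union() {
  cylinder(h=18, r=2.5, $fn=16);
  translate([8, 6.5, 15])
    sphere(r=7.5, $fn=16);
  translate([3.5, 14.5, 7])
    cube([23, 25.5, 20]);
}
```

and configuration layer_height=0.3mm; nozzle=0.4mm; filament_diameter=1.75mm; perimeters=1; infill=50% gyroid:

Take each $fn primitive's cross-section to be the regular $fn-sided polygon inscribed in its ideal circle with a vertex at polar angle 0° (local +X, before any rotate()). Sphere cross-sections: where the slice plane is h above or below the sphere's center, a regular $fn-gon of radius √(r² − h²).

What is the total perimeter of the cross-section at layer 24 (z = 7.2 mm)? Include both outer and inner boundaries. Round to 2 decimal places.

112.61 mm

At z = 7.2 mm: the cylinder: section is a regular 16-gon, circumradius r=2.5 (perimeter = 2·16·2.500·sin(180°/16) = 15.61 mm); the sphere at (8, 6.5) is not intersected at this z (|z−center|=7.800 > r=7.5); the 23×25.5 cube at (3.5, 14.5) contributes its full rectangle (perimeter 97.00 mm); Combining (union): the 2 present regions are separate (no shared area or edge), so areas and boundary lengths simply add and each stays a separate island — boundary = 112.61 mm. Overall, the cross-section has 2 separate islands. Total boundary length (outer) = 112.61 mm.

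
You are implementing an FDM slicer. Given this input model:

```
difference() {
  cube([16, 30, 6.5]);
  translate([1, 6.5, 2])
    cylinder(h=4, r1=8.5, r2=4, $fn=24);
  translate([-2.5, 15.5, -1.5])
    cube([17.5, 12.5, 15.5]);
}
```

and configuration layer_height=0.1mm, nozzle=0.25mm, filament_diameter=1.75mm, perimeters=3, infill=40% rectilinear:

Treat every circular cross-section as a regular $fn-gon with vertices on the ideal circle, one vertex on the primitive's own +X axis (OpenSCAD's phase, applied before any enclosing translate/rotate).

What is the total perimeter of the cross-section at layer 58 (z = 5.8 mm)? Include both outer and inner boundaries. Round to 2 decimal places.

129.07 mm

At z = 5.8 mm: the cube (footprint 16×30) is included at this height (perimeter 92.00 mm); the cone at (1, 6.5) contributes a regular 24-gon of circumradius 4.225 (interpolated between r1=8.5 and r2=4 at t=0.950) (perimeter = 2·24·4.225·sin(180°/24) = 26.47 mm); the 17.5×12.5 cube at (-2.5, 15.5) contributes its full rectangle (perimeter 60.00 mm); After the difference (first − rest): starting from the 16×30 cube, the cone at (1, 6.5) partially overlaps it — only the 36.04 mm² overlap (of its 55.44 mm²) is removed, clipping the outline; the 17.5×12.5 cube at (-2.5, 15.5) partially overlaps it — only the 187.50 mm² overlap (of its 218.75 mm²) is removed, clipping the outline — boundary = 129.07 mm. Overall, the cross-section is a single solid region. Total boundary length (outer) = 129.07 mm.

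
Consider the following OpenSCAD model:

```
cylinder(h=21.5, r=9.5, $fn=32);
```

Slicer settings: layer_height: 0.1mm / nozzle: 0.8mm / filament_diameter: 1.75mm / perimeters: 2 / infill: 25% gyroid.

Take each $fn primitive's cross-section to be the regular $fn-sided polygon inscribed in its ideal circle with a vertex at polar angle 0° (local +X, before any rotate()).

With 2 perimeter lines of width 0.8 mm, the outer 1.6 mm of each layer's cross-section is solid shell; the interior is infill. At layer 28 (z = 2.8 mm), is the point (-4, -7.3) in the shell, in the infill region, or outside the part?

At z = 2.8 mm: the cylinder: section is a regular 32-gon, circumradius r=9.5. Overall, the cross-section is a single solid region. The nearest boundary edge runs (-5.28, -7.90)→(-3.64, -8.78); distance from the point to it = 1.13 mm. The point is inside the cross-section, 1.13 mm from the nearest boundary — within the 1.6 mm shell band (2 × 0.8).

shell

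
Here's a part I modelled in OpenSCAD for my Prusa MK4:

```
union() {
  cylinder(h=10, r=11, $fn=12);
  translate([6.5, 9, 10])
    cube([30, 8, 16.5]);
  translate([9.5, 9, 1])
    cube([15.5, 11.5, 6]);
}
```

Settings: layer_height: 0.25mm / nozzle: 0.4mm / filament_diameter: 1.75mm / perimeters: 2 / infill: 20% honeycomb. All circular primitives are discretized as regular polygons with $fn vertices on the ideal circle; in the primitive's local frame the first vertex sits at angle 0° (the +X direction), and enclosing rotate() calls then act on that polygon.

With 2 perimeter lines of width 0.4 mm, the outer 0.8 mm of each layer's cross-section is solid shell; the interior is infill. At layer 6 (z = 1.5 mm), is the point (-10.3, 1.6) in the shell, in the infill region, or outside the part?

At z = 1.5 mm: the r=11 cylinder gives a regular 12-gon of circumradius 11 (constant along its height); the cube at (6.5, 9) is absent (z outside [10, 26.5]); the cube at (9.5, 9) (footprint 15.5×11.5) is included at this height; Merging all regions: the 2 present regions are separate (no shared area or edge), so areas and boundary lengths simply add and each stays a separate island — 2 connected regions. Overall, the cross-section has 2 separate islands. The nearest boundary edge runs (-11.00, 0.00)→(-9.53, 5.50); distance from the point to it = 0.26 mm. (Shell/infill is judged within the island containing the point — the largest one.) The point is inside the cross-section, 0.26 mm from the nearest boundary — within the 0.8 mm shell band (2 × 0.4).

shell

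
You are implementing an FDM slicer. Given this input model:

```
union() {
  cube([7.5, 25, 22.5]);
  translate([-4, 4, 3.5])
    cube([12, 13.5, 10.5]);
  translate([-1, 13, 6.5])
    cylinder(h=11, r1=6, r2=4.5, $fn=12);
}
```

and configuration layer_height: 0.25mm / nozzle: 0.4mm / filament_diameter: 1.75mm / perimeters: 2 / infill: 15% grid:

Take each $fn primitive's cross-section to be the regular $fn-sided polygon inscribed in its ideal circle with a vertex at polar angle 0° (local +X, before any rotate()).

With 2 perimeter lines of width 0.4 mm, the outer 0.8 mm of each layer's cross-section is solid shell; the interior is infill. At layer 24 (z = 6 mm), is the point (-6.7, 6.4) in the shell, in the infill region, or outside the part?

outside

At z = 6 mm: the cube is present — its section is the full 7.5×25 rectangle; the cube at (-4, 4) is present — its section is the full 12×13.5 rectangle; the cone at (-1, 13) does not reach this height (z outside [6.5, 17.5]); Merging all regions: the regions partially overlap (shared area 101.25 mm²), so overlapping operands fuse into one piece — 1 connected region. Overall, the cross-section is a single solid region. The nearest boundary edge runs (-4.00, 4.00)→(-4.00, 17.50); distance from the point to it = 2.70 mm. The point is not inside any of the regions above, so it lies outside the cross-section (2.70 mm from the nearest boundary).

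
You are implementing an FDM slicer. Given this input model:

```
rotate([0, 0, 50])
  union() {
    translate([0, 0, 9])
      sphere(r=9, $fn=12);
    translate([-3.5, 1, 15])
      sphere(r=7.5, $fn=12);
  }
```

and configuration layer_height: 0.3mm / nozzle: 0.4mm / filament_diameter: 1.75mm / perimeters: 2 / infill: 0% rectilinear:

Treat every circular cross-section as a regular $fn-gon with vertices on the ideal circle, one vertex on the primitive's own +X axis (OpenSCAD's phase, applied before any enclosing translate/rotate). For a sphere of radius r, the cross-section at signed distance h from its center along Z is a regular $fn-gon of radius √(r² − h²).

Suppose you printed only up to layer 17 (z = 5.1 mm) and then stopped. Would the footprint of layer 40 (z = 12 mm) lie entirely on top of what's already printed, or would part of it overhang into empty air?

Compare the two slices. At z = 5.1: the sphere: section is a regular 12-gon, circumradius = √(r²−h²) = √(9²−3.9²) = 8.111 (area = (12/2)·8.111²·sin(360°/12) = 197.37 mm²); the sphere at (-3.5, 1) does not reach this height (|z−center|=9.900 > r=7.5); Merging all regions: only the r=9 sphere is present, so the union is just that shape — area = 197.37 mm²; (rotated 50° about Z; rotation is an isometry so areas/perimeters/island counts are preserved). At z = 12: the r=9 sphere contributes a regular 12-gon of circumradius √(9²−3²) = 8.485 (area = (12/2)·8.485²·sin(360°/12) = 216.00 mm²); the r=7.5 sphere at (-3.5, 1) slices to a regular 12-gon of circumradius 6.874 (√(r²−h²) with h=3 from center) (area = (12/2)·6.874²·sin(360°/12) = 141.75 mm²); Combining (union): the regions partially overlap — summed areas 357.75 mm² minus the doubly-counted overlap 119.51 mm² gives 238.24 mm² — area = 238.24 mm²; (whole slice rotated 50° about Z — lengths, areas and connectivity unchanged). Checking containment: at z = 12 the cross-section extends beyond the z = 5.1 cross-section by about 40.87 mm².

part overhangs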